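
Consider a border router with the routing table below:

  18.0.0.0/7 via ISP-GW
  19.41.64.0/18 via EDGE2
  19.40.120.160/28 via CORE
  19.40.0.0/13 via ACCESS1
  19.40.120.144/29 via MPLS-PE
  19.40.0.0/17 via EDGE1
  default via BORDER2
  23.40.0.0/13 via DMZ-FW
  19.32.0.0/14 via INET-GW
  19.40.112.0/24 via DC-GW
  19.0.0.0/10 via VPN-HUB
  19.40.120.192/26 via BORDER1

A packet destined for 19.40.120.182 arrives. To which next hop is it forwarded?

EDGE1

Routes whose prefix contains 19.40.120.182:
  0.0.0.0/0 (default, matches everything) -> BORDER2
  18.0.0.0/7 (18.0.0.0 - 19.255.255.255) -> ISP-GW
  19.0.0.0/10 (19.0.0.0 - 19.63.255.255) -> VPN-HUB
  19.40.0.0/13 (19.40.0.0 - 19.47.255.255) -> ACCESS1
  19.40.0.0/17 (19.40.0.0 - 19.40.127.255) -> EDGE1
More-specific entries that do NOT match:
  19.40.120.144/29 (19.40.120.144 - 19.40.120.151) does not contain 19.40.120.182
  19.40.120.160/28 (19.40.120.160 - 19.40.120.175) does not contain 19.40.120.182
  19.40.120.192/26 (19.40.120.192 - 19.40.120.255) does not contain 19.40.120.182
  19.40.112.0/24 (19.40.112.0 - 19.40.112.255) does not contain 19.40.120.182
  19.41.64.0/18 (19.41.64.0 - 19.41.127.255) does not contain 19.40.120.182
Longest matching prefix is /17 -> next hop EDGE1.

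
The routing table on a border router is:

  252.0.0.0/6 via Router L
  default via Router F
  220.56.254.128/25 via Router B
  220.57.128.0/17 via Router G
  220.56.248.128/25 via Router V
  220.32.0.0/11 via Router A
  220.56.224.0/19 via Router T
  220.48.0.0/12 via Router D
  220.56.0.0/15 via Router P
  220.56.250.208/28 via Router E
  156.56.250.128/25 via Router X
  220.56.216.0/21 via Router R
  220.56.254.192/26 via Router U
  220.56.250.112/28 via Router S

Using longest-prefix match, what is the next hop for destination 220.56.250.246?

Router T

Routes whose prefix contains 220.56.250.246:
  0.0.0.0/0 (default, matches everything) -> Router F
  220.32.0.0/11 (220.32.0.0 - 220.63.255.255) -> Router A
  220.48.0.0/12 (220.48.0.0 - 220.63.255.255) -> Router D
  220.56.0.0/15 (220.56.0.0 - 220.57.255.255) -> Router P
  220.56.224.0/19 (220.56.224.0 - 220.56.255.255) -> Router T
More-specific entries that do NOT match:
  220.56.250.208/28 (220.56.250.208 - 220.56.250.223) does not contain 220.56.250.246
  220.56.250.112/28 (220.56.250.112 - 220.56.250.127) does not contain 220.56.250.246
  220.56.254.192/26 (220.56.254.192 - 220.56.254.255) does not contain 220.56.250.246
  220.56.254.128/25 (220.56.254.128 - 220.56.254.255) does not contain 220.56.250.246
  220.56.248.128/25 (220.56.248.128 - 220.56.248.255) does not contain 220.56.250.246
  156.56.250.128/25 (156.56.250.128 - 156.56.250.255) does not contain 220.56.250.246
  220.56.216.0/21 (220.56.216.0 - 220.56.223.255) does not contain 220.56.250.246
Longest matching prefix is /19 -> next hop Router T.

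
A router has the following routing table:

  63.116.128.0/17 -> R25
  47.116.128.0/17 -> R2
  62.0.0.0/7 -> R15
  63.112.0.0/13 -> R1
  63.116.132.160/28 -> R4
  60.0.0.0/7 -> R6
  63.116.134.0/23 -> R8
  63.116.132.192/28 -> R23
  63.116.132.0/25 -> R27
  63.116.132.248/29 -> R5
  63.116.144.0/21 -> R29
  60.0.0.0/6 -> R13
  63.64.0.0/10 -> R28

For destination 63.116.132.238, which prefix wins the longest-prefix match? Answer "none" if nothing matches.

63.116.128.0/17

Entries matching 63.116.132.238:
  60.0.0.0/6 (60.0.0.0 - 63.255.255.255)
  62.0.0.0/7 (62.0.0.0 - 63.255.255.255)
  63.64.0.0/10 (63.64.0.0 - 63.127.255.255)
  63.112.0.0/13 (63.112.0.0 - 63.119.255.255)
  63.116.128.0/17 (63.116.128.0 - 63.116.255.255)
Most specific is 63.116.128.0/17.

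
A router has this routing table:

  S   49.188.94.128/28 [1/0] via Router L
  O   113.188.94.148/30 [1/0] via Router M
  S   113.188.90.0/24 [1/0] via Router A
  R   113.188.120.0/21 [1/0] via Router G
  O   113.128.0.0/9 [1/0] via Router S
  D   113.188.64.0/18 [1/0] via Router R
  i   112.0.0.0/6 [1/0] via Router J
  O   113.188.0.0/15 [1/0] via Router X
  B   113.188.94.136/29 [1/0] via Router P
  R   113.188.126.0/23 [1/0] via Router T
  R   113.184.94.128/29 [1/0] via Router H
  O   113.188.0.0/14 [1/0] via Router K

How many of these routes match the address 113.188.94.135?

Prefixes containing 113.188.94.135:
  112.0.0.0/6 (112.0.0.0 - 115.255.255.255)
  113.128.0.0/9 (113.128.0.0 - 113.255.255.255)
  113.188.0.0/14 (113.188.0.0 - 113.191.255.255)
  113.188.0.0/15 (113.188.0.0 - 113.189.255.255)
  113.188.64.0/18 (113.188.64.0 - 113.188.127.255)
Total matching entries: 5.

5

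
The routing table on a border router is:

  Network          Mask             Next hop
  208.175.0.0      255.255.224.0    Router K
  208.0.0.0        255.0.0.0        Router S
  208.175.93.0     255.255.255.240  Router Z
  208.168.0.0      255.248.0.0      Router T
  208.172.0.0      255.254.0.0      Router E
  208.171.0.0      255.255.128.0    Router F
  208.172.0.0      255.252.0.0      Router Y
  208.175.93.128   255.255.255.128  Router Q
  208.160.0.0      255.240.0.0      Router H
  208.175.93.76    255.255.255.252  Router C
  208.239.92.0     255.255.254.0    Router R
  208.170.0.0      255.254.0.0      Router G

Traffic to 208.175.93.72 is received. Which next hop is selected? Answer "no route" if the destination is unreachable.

Router Y

Routes whose prefix contains 208.175.93.72:
  208.0.0.0/8 (208.0.0.0 - 208.255.255.255) -> Router S
  208.160.0.0/12 (208.160.0.0 - 208.175.255.255) -> Router H
  208.168.0.0/13 (208.168.0.0 - 208.175.255.255) -> Router T
  208.172.0.0/14 (208.172.0.0 - 208.175.255.255) -> Router Y
More-specific entries that do NOT match:
  208.175.93.76/30 (208.175.93.76 - 208.175.93.79) does not contain 208.175.93.72
  208.175.93.0/28 (208.175.93.0 - 208.175.93.15) does not contain 208.175.93.72
  208.175.93.128/25 (208.175.93.128 - 208.175.93.255) does not contain 208.175.93.72
  208.239.92.0/23 (208.239.92.0 - 208.239.93.255) does not contain 208.175.93.72
  208.175.0.0/19 (208.175.0.0 - 208.175.31.255) does not contain 208.175.93.72
  208.171.0.0/17 (208.171.0.0 - 208.171.127.255) does not contain 208.175.93.72
  208.172.0.0/15 (208.172.0.0 - 208.173.255.255) does not contain 208.175.93.72
  208.170.0.0/15 (208.170.0.0 - 208.171.255.255) does not contain 208.175.93.72
Longest matching prefix is /14 -> next hop Router Y.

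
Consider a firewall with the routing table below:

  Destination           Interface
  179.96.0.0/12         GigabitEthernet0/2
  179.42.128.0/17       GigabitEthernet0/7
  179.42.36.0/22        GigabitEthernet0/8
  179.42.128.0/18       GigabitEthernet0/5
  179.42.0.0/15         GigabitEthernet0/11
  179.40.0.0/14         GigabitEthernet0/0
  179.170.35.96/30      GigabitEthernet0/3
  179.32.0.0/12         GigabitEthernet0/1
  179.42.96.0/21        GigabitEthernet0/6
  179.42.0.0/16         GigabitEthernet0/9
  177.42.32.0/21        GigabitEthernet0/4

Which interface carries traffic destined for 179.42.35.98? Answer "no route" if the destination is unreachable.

Routes whose prefix contains 179.42.35.98:
  179.32.0.0/12 (179.32.0.0 - 179.47.255.255) -> GigabitEthernet0/1
  179.40.0.0/14 (179.40.0.0 - 179.43.255.255) -> GigabitEthernet0/0
  179.42.0.0/15 (179.42.0.0 - 179.43.255.255) -> GigabitEthernet0/11
  179.42.0.0/16 (179.42.0.0 - 179.42.255.255) -> GigabitEthernet0/9
More-specific entries that do NOT match:
  179.170.35.96/30 (179.170.35.96 - 179.170.35.99) does not contain 179.42.35.98
  179.42.36.0/22 (179.42.36.0 - 179.42.39.255) does not contain 179.42.35.98
  179.42.96.0/21 (179.42.96.0 - 179.42.103.255) does not contain 179.42.35.98
  177.42.32.0/21 (177.42.32.0 - 177.42.39.255) does not contain 179.42.35.98
  179.42.128.0/18 (179.42.128.0 - 179.42.191.255) does not contain 179.42.35.98
  179.42.128.0/17 (179.42.128.0 - 179.42.255.255) does not contain 179.42.35.98
Longest matching prefix is /16 -> interface GigabitEthernet0/9.

GigabitEthernet0/9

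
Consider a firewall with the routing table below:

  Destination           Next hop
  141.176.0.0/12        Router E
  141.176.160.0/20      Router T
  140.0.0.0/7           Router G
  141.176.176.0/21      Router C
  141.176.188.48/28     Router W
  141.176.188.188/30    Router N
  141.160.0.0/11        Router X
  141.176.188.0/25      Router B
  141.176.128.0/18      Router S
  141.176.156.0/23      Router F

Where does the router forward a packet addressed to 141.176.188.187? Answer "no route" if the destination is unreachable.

Routes whose prefix contains 141.176.188.187:
  140.0.0.0/7 (140.0.0.0 - 141.255.255.255) -> Router G
  141.160.0.0/11 (141.160.0.0 - 141.191.255.255) -> Router X
  141.176.0.0/12 (141.176.0.0 - 141.191.255.255) -> Router E
  141.176.128.0/18 (141.176.128.0 - 141.176.191.255) -> Router S
More-specific entries that do NOT match:
  141.176.188.188/30 (141.176.188.188 - 141.176.188.191) does not contain 141.176.188.187
  141.176.188.48/28 (141.176.188.48 - 141.176.188.63) does not contain 141.176.188.187
  141.176.188.0/25 (141.176.188.0 - 141.176.188.127) does not contain 141.176.188.187
  141.176.156.0/23 (141.176.156.0 - 141.176.157.255) does not contain 141.176.188.187
  141.176.176.0/21 (141.176.176.0 - 141.176.183.255) does not contain 141.176.188.187
  141.176.160.0/20 (141.176.160.0 - 141.176.175.255) does not contain 141.176.188.187
Longest matching prefix is /18 -> next hop Router S.

Router S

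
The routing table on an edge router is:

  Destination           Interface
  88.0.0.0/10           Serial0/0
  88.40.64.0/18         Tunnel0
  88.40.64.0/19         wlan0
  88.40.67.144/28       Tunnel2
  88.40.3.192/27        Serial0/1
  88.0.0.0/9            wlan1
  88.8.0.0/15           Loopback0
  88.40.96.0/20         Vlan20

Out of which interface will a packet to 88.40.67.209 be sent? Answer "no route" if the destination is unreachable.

wlan0

Routes whose prefix contains 88.40.67.209:
  88.0.0.0/9 (88.0.0.0 - 88.127.255.255) -> wlan1
  88.0.0.0/10 (88.0.0.0 - 88.63.255.255) -> Serial0/0
  88.40.64.0/18 (88.40.64.0 - 88.40.127.255) -> Tunnel0
  88.40.64.0/19 (88.40.64.0 - 88.40.95.255) -> wlan0
More-specific entries that do NOT match:
  88.40.67.144/28 (88.40.67.144 - 88.40.67.159) does not contain 88.40.67.209
  88.40.3.192/27 (88.40.3.192 - 88.40.3.223) does not contain 88.40.67.209
  88.40.96.0/20 (88.40.96.0 - 88.40.111.255) does not contain 88.40.67.209
Longest matching prefix is /19 -> interface wlan0.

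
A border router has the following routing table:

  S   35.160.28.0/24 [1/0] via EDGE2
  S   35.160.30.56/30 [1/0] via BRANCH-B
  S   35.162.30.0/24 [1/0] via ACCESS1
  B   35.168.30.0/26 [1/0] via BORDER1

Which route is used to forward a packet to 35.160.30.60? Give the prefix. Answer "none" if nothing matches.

35.160.30.60 is outside every listed prefix and there is no default route.

none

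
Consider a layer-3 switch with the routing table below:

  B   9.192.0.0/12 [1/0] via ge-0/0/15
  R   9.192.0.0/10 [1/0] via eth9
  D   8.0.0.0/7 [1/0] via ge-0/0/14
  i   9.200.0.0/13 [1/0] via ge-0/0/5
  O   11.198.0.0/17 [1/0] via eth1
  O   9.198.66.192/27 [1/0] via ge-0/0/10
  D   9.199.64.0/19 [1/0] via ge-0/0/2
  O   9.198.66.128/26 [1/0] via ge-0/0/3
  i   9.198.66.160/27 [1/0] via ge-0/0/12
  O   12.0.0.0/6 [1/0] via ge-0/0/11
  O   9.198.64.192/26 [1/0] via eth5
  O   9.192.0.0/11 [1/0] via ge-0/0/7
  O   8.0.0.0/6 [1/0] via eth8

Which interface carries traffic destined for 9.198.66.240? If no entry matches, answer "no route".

ge-0/0/15

Routes whose prefix contains 9.198.66.240:
  8.0.0.0/6 (8.0.0.0 - 11.255.255.255) -> eth8
  8.0.0.0/7 (8.0.0.0 - 9.255.255.255) -> ge-0/0/14
  9.192.0.0/10 (9.192.0.0 - 9.255.255.255) -> eth9
  9.192.0.0/11 (9.192.0.0 - 9.223.255.255) -> ge-0/0/7
  9.192.0.0/12 (9.192.0.0 - 9.207.255.255) -> ge-0/0/15
More-specific entries that do NOT match:
  9.198.66.192/27 (9.198.66.192 - 9.198.66.223) does not contain 9.198.66.240
  9.198.66.160/27 (9.198.66.160 - 9.198.66.191) does not contain 9.198.66.240
  9.198.66.128/26 (9.198.66.128 - 9.198.66.191) does not contain 9.198.66.240
  9.198.64.192/26 (9.198.64.192 - 9.198.64.255) does not contain 9.198.66.240
  9.199.64.0/19 (9.199.64.0 - 9.199.95.255) does not contain 9.198.66.240
  11.198.0.0/17 (11.198.0.0 - 11.198.127.255) does not contain 9.198.66.240
  9.200.0.0/13 (9.200.0.0 - 9.207.255.255) does not contain 9.198.66.240
Longest matching prefix is /12 -> interface ge-0/0/15.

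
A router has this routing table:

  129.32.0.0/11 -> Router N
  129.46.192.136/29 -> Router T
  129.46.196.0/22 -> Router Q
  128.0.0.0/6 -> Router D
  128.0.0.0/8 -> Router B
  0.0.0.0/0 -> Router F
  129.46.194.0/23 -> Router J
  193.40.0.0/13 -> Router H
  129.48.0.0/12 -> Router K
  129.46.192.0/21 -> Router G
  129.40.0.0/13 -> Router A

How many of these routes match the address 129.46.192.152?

5

Prefixes containing 129.46.192.152:
  0.0.0.0/0 (default, matches everything)
  128.0.0.0/6 (128.0.0.0 - 131.255.255.255)
  129.32.0.0/11 (129.32.0.0 - 129.63.255.255)
  129.40.0.0/13 (129.40.0.0 - 129.47.255.255)
  129.46.192.0/21 (129.46.192.0 - 129.46.199.255)
Total matching entries: 5.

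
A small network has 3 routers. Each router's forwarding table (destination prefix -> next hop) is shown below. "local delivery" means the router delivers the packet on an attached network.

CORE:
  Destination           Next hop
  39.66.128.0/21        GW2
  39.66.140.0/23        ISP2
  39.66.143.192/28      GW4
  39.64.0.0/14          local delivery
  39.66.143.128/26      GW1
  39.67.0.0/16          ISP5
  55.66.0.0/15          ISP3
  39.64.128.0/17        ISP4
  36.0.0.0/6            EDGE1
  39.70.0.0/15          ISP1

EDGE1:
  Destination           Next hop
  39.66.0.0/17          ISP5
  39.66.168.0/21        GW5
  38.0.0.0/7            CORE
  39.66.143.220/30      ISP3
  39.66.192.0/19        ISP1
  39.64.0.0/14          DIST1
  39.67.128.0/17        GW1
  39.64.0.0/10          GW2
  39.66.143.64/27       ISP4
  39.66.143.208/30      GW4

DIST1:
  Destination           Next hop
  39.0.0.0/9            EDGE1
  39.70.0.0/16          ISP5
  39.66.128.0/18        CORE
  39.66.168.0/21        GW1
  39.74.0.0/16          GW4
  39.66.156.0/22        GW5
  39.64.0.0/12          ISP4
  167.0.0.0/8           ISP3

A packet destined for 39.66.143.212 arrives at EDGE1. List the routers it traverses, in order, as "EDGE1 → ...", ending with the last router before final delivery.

At EDGE1: longest match for 39.66.143.212 is 39.64.0.0/14 -> DIST1
At DIST1: longest match for 39.66.143.212 is 39.66.128.0/18 -> CORE
At CORE: longest match for 39.66.143.212 is 39.64.0.0/14 -> local delivery

EDGE1 → DIST1 → CORE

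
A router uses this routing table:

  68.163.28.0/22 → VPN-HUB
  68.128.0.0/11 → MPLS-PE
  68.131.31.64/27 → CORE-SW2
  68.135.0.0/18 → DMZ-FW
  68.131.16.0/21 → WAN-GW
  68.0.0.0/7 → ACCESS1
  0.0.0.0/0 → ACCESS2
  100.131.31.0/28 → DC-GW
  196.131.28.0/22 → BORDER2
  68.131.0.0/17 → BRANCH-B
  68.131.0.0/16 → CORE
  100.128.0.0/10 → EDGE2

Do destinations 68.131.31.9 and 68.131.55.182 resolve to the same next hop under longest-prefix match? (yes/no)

68.131.31.9: longest match 68.131.0.0/17 -> BRANCH-B
68.131.55.182: longest match 68.131.0.0/17 -> BRANCH-B

yes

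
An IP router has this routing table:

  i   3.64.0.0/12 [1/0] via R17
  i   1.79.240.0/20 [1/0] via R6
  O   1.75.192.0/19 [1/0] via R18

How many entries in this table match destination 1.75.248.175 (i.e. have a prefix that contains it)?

No listed prefix contains 1.75.248.175.
Total matching entries: 0.

0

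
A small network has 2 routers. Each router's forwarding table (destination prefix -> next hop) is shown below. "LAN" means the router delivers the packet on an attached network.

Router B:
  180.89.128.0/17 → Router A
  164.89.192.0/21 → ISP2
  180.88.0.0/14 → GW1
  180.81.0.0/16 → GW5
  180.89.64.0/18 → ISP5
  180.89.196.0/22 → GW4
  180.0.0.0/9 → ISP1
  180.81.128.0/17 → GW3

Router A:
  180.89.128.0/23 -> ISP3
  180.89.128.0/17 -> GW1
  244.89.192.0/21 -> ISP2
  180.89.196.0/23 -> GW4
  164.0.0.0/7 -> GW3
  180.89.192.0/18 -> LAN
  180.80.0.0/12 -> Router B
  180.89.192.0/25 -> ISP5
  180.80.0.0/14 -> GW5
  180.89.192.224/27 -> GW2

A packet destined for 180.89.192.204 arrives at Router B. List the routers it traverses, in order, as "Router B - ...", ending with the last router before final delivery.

Router B - Router A

At Router B: longest match for 180.89.192.204 is 180.89.128.0/17 -> Router A
At Router A: longest match for 180.89.192.204 is 180.89.192.0/18 -> LAN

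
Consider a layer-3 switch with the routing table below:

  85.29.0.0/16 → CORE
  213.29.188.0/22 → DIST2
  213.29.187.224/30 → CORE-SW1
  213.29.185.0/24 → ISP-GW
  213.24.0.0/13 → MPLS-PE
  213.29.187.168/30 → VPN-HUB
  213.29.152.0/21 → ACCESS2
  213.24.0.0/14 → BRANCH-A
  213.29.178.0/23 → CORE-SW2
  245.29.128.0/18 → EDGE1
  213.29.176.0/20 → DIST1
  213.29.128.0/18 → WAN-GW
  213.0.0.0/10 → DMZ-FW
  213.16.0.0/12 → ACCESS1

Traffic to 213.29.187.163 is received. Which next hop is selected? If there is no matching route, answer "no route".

DIST1

Routes whose prefix contains 213.29.187.163:
  213.0.0.0/10 (213.0.0.0 - 213.63.255.255) -> DMZ-FW
  213.16.0.0/12 (213.16.0.0 - 213.31.255.255) -> ACCESS1
  213.24.0.0/13 (213.24.0.0 - 213.31.255.255) -> MPLS-PE
  213.29.128.0/18 (213.29.128.0 - 213.29.191.255) -> WAN-GW
  213.29.176.0/20 (213.29.176.0 - 213.29.191.255) -> DIST1
More-specific entries that do NOT match:
  213.29.187.224/30 (213.29.187.224 - 213.29.187.227) does not contain 213.29.187.163
  213.29.187.168/30 (213.29.187.168 - 213.29.187.171) does not contain 213.29.187.163
  213.29.185.0/24 (213.29.185.0 - 213.29.185.255) does not contain 213.29.187.163
  213.29.178.0/23 (213.29.178.0 - 213.29.179.255) does not contain 213.29.187.163
  213.29.188.0/22 (213.29.188.0 - 213.29.191.255) does not contain 213.29.187.163
  213.29.152.0/21 (213.29.152.0 - 213.29.159.255) does not contain 213.29.187.163
Longest matching prefix is /20 -> next hop DIST1.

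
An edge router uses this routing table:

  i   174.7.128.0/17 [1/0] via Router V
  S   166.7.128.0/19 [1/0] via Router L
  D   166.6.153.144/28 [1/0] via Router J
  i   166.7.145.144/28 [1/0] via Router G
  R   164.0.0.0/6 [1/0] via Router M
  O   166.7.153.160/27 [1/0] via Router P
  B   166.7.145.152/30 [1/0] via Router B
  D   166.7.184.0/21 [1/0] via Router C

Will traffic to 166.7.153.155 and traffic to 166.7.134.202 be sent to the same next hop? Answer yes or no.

yes

166.7.153.155: longest match 166.7.128.0/19 -> Router L
166.7.134.202: longest match 166.7.128.0/19 -> Router L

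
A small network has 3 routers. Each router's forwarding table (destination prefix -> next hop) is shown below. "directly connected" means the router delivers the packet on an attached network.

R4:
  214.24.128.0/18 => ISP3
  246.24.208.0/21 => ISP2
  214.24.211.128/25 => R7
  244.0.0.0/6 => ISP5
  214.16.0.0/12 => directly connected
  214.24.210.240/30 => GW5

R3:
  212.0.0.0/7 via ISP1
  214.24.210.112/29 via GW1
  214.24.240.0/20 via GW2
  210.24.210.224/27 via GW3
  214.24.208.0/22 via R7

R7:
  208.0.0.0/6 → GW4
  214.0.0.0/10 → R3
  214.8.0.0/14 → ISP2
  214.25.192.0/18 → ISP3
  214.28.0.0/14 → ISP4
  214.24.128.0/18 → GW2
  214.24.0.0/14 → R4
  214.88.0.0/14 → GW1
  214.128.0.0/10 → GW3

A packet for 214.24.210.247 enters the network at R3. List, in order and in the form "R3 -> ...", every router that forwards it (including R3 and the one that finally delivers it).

At R3: longest match for 214.24.210.247 is 214.24.208.0/22 -> R7
At R7: longest match for 214.24.210.247 is 214.24.0.0/14 -> R4
At R4: longest match for 214.24.210.247 is 214.16.0.0/12 -> directly connected

R3 -> R7 -> R4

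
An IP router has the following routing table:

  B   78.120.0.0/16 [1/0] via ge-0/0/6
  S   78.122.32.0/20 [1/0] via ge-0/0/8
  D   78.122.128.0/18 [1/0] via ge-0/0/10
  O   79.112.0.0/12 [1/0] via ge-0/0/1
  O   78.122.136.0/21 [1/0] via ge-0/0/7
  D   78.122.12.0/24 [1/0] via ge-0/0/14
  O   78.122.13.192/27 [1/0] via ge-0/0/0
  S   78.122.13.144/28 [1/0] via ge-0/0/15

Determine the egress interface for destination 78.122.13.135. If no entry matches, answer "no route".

No entry's prefix contains 78.122.13.135; there is no default route.

no route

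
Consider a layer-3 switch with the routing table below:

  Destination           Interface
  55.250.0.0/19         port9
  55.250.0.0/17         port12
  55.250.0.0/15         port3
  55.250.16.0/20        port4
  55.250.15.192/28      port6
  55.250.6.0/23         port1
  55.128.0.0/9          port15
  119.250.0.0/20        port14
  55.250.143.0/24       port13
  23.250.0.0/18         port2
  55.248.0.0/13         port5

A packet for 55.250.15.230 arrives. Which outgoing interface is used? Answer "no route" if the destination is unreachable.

port9

Routes whose prefix contains 55.250.15.230:
  55.128.0.0/9 (55.128.0.0 - 55.255.255.255) -> port15
  55.248.0.0/13 (55.248.0.0 - 55.255.255.255) -> port5
  55.250.0.0/15 (55.250.0.0 - 55.251.255.255) -> port3
  55.250.0.0/17 (55.250.0.0 - 55.250.127.255) -> port12
  55.250.0.0/19 (55.250.0.0 - 55.250.31.255) -> port9
More-specific entries that do NOT match:
  55.250.15.192/28 (55.250.15.192 - 55.250.15.207) does not contain 55.250.15.230
  55.250.143.0/24 (55.250.143.0 - 55.250.143.255) does not contain 55.250.15.230
  55.250.6.0/23 (55.250.6.0 - 55.250.7.255) does not contain 55.250.15.230
  55.250.16.0/20 (55.250.16.0 - 55.250.31.255) does not contain 55.250.15.230
  119.250.0.0/20 (119.250.0.0 - 119.250.15.255) does not contain 55.250.15.230
Longest matching prefix is /19 -> interface port9.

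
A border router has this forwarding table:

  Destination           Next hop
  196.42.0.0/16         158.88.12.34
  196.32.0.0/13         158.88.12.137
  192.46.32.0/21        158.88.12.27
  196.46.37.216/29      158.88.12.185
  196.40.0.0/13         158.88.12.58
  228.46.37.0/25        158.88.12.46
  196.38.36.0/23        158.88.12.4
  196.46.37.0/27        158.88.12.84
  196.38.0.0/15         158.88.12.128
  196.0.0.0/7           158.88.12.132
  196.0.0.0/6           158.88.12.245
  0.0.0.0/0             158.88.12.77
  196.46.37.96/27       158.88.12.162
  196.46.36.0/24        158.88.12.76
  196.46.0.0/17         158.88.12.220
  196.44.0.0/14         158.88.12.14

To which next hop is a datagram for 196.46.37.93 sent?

Routes whose prefix contains 196.46.37.93:
  0.0.0.0/0 (default, matches everything) -> 158.88.12.77
  196.0.0.0/6 (196.0.0.0 - 199.255.255.255) -> 158.88.12.245
  196.0.0.0/7 (196.0.0.0 - 197.255.255.255) -> 158.88.12.132
  196.40.0.0/13 (196.40.0.0 - 196.47.255.255) -> 158.88.12.58
  196.44.0.0/14 (196.44.0.0 - 196.47.255.255) -> 158.88.12.14
  196.46.0.0/17 (196.46.0.0 - 196.46.127.255) -> 158.88.12.220
More-specific entries that do NOT match:
  196.46.37.216/29 (196.46.37.216 - 196.46.37.223) does not contain 196.46.37.93
  196.46.37.0/27 (196.46.37.0 - 196.46.37.31) does not contain 196.46.37.93
  196.46.37.96/27 (196.46.37.96 - 196.46.37.127) does not contain 196.46.37.93
  228.46.37.0/25 (228.46.37.0 - 228.46.37.127) does not contain 196.46.37.93
  196.46.36.0/24 (196.46.36.0 - 196.46.36.255) does not contain 196.46.37.93
  196.38.36.0/23 (196.38.36.0 - 196.38.37.255) does not contain 196.46.37.93
  192.46.32.0/21 (192.46.32.0 - 192.46.39.255) does not contain 196.46.37.93
Longest matching prefix is /17 -> next hop 158.88.12.220.

158.88.12.220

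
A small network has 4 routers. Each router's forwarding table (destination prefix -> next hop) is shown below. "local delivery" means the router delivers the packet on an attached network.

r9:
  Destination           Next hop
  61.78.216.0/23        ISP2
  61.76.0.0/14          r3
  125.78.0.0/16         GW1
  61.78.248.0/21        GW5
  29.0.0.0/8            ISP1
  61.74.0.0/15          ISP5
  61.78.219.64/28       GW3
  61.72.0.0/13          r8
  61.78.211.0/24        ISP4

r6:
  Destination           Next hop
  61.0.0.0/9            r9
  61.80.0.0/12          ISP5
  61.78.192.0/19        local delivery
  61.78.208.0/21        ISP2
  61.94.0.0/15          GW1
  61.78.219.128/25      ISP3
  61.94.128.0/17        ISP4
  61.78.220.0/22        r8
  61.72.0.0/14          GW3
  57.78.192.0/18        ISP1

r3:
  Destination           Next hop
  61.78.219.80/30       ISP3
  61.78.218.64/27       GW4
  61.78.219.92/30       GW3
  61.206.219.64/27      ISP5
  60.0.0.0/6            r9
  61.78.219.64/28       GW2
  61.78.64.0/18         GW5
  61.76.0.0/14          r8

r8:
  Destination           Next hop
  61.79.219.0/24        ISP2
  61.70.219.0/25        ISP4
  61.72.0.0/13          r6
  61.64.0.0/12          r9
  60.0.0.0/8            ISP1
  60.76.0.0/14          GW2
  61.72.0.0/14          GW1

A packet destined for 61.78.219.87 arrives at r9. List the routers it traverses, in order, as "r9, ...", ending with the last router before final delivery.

At r9: longest match for 61.78.219.87 is 61.76.0.0/14 -> r3
At r3: longest match for 61.78.219.87 is 61.76.0.0/14 -> r8
At r8: longest match for 61.78.219.87 is 61.72.0.0/13 -> r6
At r6: longest match for 61.78.219.87 is 61.78.192.0/19 -> local delivery

r9, r3, r8, r6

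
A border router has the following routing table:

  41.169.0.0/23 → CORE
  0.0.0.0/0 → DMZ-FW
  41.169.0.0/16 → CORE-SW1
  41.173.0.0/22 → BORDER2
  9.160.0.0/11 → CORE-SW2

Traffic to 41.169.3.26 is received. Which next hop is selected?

CORE-SW1

Routes whose prefix contains 41.169.3.26:
  0.0.0.0/0 (default, matches everything) -> DMZ-FW
  41.169.0.0/16 (41.169.0.0 - 41.169.255.255) -> CORE-SW1
More-specific entries that do NOT match:
  41.169.0.0/23 (41.169.0.0 - 41.169.1.255) does not contain 41.169.3.26
  41.173.0.0/22 (41.173.0.0 - 41.173.3.255) does not contain 41.169.3.26
Longest matching prefix is /16 -> next hop CORE-SW1.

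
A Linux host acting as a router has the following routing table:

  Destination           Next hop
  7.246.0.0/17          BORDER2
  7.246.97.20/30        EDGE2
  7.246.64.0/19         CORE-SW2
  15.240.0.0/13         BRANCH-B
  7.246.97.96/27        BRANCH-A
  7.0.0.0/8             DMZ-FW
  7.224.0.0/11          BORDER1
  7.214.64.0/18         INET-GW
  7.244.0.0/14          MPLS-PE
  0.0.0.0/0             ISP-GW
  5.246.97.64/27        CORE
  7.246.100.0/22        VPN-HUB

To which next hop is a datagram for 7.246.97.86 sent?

Routes whose prefix contains 7.246.97.86:
  0.0.0.0/0 (default, matches everything) -> ISP-GW
  7.0.0.0/8 (7.0.0.0 - 7.255.255.255) -> DMZ-FW
  7.224.0.0/11 (7.224.0.0 - 7.255.255.255) -> BORDER1
  7.244.0.0/14 (7.244.0.0 - 7.247.255.255) -> MPLS-PE
  7.246.0.0/17 (7.246.0.0 - 7.246.127.255) -> BORDER2
More-specific entries that do NOT match:
  7.246.97.20/30 (7.246.97.20 - 7.246.97.23) does not contain 7.246.97.86
  7.246.97.96/27 (7.246.97.96 - 7.246.97.127) does not contain 7.246.97.86
  5.246.97.64/27 (5.246.97.64 - 5.246.97.95) does not contain 7.246.97.86
  7.246.100.0/22 (7.246.100.0 - 7.246.103.255) does not contain 7.246.97.86
  7.246.64.0/19 (7.246.64.0 - 7.246.95.255) does not contain 7.246.97.86
  7.214.64.0/18 (7.214.64.0 - 7.214.127.255) does not contain 7.246.97.86
Longest matching prefix is /17 -> next hop BORDER2.

BORDER2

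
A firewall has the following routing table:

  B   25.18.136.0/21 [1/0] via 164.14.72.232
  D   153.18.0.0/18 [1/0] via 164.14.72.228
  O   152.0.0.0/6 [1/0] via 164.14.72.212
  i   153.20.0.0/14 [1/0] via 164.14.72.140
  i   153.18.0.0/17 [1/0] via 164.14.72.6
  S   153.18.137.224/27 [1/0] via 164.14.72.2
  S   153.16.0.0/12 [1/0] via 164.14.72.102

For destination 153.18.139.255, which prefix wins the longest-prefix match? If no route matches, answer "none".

Entries matching 153.18.139.255:
  152.0.0.0/6 (152.0.0.0 - 155.255.255.255)
  153.16.0.0/12 (153.16.0.0 - 153.31.255.255)
Most specific is 153.16.0.0/12.

153.16.0.0/12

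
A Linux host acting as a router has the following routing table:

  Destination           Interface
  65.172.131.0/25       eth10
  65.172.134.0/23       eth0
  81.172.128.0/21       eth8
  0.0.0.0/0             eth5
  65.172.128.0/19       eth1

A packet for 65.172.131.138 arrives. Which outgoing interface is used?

Routes whose prefix contains 65.172.131.138:
  0.0.0.0/0 (default, matches everything) -> eth5
  65.172.128.0/19 (65.172.128.0 - 65.172.159.255) -> eth1
More-specific entries that do NOT match:
  65.172.131.0/25 (65.172.131.0 - 65.172.131.127) does not contain 65.172.131.138
  65.172.134.0/23 (65.172.134.0 - 65.172.135.255) does not contain 65.172.131.138
  81.172.128.0/21 (81.172.128.0 - 81.172.135.255) does not contain 65.172.131.138
Longest matching prefix is /19 -> interface eth1.

eth1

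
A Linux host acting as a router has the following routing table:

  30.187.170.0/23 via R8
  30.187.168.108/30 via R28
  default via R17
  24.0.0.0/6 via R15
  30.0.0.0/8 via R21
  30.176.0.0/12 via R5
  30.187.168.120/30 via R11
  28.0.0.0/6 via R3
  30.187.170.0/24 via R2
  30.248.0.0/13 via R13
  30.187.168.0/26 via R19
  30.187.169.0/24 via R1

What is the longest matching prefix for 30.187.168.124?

Entries matching 30.187.168.124:
  0.0.0.0/0 (default, matches everything)
  28.0.0.0/6 (28.0.0.0 - 31.255.255.255)
  30.0.0.0/8 (30.0.0.0 - 30.255.255.255)
  30.176.0.0/12 (30.176.0.0 - 30.191.255.255)
Most specific is 30.176.0.0/12.

30.176.0.0/12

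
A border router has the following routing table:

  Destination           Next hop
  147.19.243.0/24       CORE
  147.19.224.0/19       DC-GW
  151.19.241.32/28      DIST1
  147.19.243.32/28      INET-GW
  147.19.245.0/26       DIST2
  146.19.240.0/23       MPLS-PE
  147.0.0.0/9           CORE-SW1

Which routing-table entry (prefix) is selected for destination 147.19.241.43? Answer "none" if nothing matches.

147.19.224.0/19

Entries matching 147.19.241.43:
  147.0.0.0/9 (147.0.0.0 - 147.127.255.255)
  147.19.224.0/19 (147.19.224.0 - 147.19.255.255)
Most specific is 147.19.224.0/19.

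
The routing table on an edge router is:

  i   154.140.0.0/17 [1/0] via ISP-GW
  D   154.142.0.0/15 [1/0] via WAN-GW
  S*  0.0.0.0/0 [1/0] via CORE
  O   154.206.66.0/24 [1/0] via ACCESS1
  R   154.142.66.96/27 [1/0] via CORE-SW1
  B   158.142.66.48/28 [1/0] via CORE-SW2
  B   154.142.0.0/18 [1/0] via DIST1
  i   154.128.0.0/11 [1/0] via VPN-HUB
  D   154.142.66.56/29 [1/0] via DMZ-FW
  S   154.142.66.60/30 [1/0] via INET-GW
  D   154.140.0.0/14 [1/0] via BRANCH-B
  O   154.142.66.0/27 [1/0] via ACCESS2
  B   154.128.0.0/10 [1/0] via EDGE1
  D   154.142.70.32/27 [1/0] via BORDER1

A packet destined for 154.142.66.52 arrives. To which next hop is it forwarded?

WAN-GW

Routes whose prefix contains 154.142.66.52:
  0.0.0.0/0 (default, matches everything) -> CORE
  154.128.0.0/10 (154.128.0.0 - 154.191.255.255) -> EDGE1
  154.128.0.0/11 (154.128.0.0 - 154.159.255.255) -> VPN-HUB
  154.140.0.0/14 (154.140.0.0 - 154.143.255.255) -> BRANCH-B
  154.142.0.0/15 (154.142.0.0 - 154.143.255.255) -> WAN-GW
More-specific entries that do NOT match:
  154.142.66.60/30 (154.142.66.60 - 154.142.66.63) does not contain 154.142.66.52
  154.142.66.56/29 (154.142.66.56 - 154.142.66.63) does not contain 154.142.66.52
  158.142.66.48/28 (158.142.66.48 - 158.142.66.63) does not contain 154.142.66.52
  154.142.66.96/27 (154.142.66.96 - 154.142.66.127) does not contain 154.142.66.52
  154.142.66.0/27 (154.142.66.0 - 154.142.66.31) does not contain 154.142.66.52
  154.142.70.32/27 (154.142.70.32 - 154.142.70.63) does not contain 154.142.66.52
  154.206.66.0/24 (154.206.66.0 - 154.206.66.255) does not contain 154.142.66.52
  154.142.0.0/18 (154.142.0.0 - 154.142.63.255) does not contain 154.142.66.52
  154.140.0.0/17 (154.140.0.0 - 154.140.127.255) does not contain 154.142.66.52
Longest matching prefix is /15 -> next hop WAN-GW.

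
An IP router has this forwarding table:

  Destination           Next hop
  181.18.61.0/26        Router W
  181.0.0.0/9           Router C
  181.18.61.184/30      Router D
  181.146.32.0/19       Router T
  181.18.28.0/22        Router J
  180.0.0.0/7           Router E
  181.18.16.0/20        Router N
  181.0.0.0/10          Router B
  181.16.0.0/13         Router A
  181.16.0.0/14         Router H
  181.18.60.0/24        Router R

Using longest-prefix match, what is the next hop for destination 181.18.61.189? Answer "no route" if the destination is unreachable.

Routes whose prefix contains 181.18.61.189:
  180.0.0.0/7 (180.0.0.0 - 181.255.255.255) -> Router E
  181.0.0.0/9 (181.0.0.0 - 181.127.255.255) -> Router C
  181.0.0.0/10 (181.0.0.0 - 181.63.255.255) -> Router B
  181.16.0.0/13 (181.16.0.0 - 181.23.255.255) -> Router A
  181.16.0.0/14 (181.16.0.0 - 181.19.255.255) -> Router H
More-specific entries that do NOT match:
  181.18.61.184/30 (181.18.61.184 - 181.18.61.187) does not contain 181.18.61.189
  181.18.61.0/26 (181.18.61.0 - 181.18.61.63) does not contain 181.18.61.189
  181.18.60.0/24 (181.18.60.0 - 181.18.60.255) does not contain 181.18.61.189
  181.18.28.0/22 (181.18.28.0 - 181.18.31.255) does not contain 181.18.61.189
  181.18.16.0/20 (181.18.16.0 - 181.18.31.255) does not contain 181.18.61.189
  181.146.32.0/19 (181.146.32.0 - 181.146.63.255) does not contain 181.18.61.189
Longest matching prefix is /14 -> next hop Router H.

Router H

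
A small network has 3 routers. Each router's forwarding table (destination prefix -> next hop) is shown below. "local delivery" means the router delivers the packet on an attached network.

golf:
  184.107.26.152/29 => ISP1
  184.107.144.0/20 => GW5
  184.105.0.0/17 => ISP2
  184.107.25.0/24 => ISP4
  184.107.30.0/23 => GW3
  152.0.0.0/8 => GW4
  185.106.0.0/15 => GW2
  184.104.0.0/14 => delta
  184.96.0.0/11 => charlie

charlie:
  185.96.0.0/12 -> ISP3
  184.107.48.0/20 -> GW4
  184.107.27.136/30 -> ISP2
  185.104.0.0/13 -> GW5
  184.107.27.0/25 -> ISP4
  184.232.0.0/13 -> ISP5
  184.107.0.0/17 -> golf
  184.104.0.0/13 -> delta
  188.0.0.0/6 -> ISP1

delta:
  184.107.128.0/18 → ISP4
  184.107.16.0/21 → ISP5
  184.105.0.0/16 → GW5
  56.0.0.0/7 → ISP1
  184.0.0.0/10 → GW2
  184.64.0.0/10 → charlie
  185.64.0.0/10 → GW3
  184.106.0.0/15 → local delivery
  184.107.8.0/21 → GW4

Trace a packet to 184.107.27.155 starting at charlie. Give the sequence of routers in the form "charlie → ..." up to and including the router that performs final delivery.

charlie → golf → delta

At charlie: longest match for 184.107.27.155 is 184.107.0.0/17 -> golf
At golf: longest match for 184.107.27.155 is 184.104.0.0/14 -> delta
At delta: longest match for 184.107.27.155 is 184.106.0.0/15 -> local delivery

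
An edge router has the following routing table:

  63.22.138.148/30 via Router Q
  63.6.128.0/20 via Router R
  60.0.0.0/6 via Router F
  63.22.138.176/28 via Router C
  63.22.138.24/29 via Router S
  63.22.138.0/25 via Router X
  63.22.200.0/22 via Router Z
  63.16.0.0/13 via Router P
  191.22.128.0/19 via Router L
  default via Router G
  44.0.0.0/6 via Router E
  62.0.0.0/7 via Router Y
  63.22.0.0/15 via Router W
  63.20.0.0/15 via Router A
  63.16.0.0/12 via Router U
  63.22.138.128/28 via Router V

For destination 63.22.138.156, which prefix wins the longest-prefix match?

63.22.0.0/15

Entries matching 63.22.138.156:
  0.0.0.0/0 (default, matches everything)
  60.0.0.0/6 (60.0.0.0 - 63.255.255.255)
  62.0.0.0/7 (62.0.0.0 - 63.255.255.255)
  63.16.0.0/12 (63.16.0.0 - 63.31.255.255)
  63.16.0.0/13 (63.16.0.0 - 63.23.255.255)
  63.22.0.0/15 (63.22.0.0 - 63.23.255.255)
Most specific is 63.22.0.0/15.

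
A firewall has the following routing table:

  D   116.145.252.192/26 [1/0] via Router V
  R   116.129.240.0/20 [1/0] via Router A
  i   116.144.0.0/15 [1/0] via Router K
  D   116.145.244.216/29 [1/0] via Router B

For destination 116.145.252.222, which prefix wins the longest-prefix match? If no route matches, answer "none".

Entries matching 116.145.252.222:
  116.144.0.0/15 (116.144.0.0 - 116.145.255.255)
  116.145.252.192/26 (116.145.252.192 - 116.145.252.255)
Most specific is 116.145.252.192/26.

116.145.252.192/26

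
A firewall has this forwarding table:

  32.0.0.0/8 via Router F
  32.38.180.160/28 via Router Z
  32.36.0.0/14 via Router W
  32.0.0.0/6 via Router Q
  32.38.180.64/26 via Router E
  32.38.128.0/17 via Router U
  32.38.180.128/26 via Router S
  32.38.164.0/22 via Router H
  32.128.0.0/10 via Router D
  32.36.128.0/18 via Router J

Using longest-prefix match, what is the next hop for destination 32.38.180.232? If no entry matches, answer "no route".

Router U

Routes whose prefix contains 32.38.180.232:
  32.0.0.0/6 (32.0.0.0 - 35.255.255.255) -> Router Q
  32.0.0.0/8 (32.0.0.0 - 32.255.255.255) -> Router F
  32.36.0.0/14 (32.36.0.0 - 32.39.255.255) -> Router W
  32.38.128.0/17 (32.38.128.0 - 32.38.255.255) -> Router U
More-specific entries that do NOT match:
  32.38.180.160/28 (32.38.180.160 - 32.38.180.175) does not contain 32.38.180.232
  32.38.180.64/26 (32.38.180.64 - 32.38.180.127) does not contain 32.38.180.232
  32.38.180.128/26 (32.38.180.128 - 32.38.180.191) does not contain 32.38.180.232
  32.38.164.0/22 (32.38.164.0 - 32.38.167.255) does not contain 32.38.180.232
  32.36.128.0/18 (32.36.128.0 - 32.36.191.255) does not contain 32.38.180.232
Longest matching prefix is /17 -> next hop Router U.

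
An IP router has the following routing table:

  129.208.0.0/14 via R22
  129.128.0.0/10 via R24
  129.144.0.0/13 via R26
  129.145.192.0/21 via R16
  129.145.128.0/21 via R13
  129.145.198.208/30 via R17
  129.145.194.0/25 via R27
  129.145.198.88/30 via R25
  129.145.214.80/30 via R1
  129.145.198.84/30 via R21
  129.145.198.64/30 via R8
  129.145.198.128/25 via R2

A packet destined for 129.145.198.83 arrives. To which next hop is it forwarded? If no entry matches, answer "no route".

Routes whose prefix contains 129.145.198.83:
  129.128.0.0/10 (129.128.0.0 - 129.191.255.255) -> R24
  129.144.0.0/13 (129.144.0.0 - 129.151.255.255) -> R26
  129.145.192.0/21 (129.145.192.0 - 129.145.199.255) -> R16
More-specific entries that do NOT match:
  129.145.198.208/30 (129.145.198.208 - 129.145.198.211) does not contain 129.145.198.83
  129.145.198.88/30 (129.145.198.88 - 129.145.198.91) does not contain 129.145.198.83
  129.145.214.80/30 (129.145.214.80 - 129.145.214.83) does not contain 129.145.198.83
  129.145.198.84/30 (129.145.198.84 - 129.145.198.87) does not contain 129.145.198.83
  129.145.198.64/30 (129.145.198.64 - 129.145.198.67) does not contain 129.145.198.83
  129.145.194.0/25 (129.145.194.0 - 129.145.194.127) does not contain 129.145.198.83
  129.145.198.128/25 (129.145.198.128 - 129.145.198.255) does not contain 129.145.198.83
Longest matching prefix is /21 -> next hop R16.

R16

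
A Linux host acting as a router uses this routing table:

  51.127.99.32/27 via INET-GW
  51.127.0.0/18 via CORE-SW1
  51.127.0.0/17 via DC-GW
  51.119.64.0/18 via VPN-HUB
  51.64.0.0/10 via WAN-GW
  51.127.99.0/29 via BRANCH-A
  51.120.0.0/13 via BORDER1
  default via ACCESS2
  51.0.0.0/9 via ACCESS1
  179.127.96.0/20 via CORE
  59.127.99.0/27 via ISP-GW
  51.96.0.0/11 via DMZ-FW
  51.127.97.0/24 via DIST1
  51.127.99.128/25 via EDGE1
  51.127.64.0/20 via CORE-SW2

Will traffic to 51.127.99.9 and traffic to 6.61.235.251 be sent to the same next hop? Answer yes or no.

no

51.127.99.9: longest match 51.127.0.0/17 -> DC-GW
6.61.235.251: longest match 0.0.0.0/0 -> ACCESS2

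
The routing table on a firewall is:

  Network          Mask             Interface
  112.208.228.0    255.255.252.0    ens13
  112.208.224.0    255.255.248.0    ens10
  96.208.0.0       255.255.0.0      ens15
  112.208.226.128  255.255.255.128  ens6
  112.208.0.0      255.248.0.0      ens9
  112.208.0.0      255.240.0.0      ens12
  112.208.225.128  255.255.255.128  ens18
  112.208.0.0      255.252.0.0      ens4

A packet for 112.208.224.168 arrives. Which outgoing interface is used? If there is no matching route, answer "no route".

Routes whose prefix contains 112.208.224.168:
  112.208.0.0/12 (112.208.0.0 - 112.223.255.255) -> ens12
  112.208.0.0/13 (112.208.0.0 - 112.215.255.255) -> ens9
  112.208.0.0/14 (112.208.0.0 - 112.211.255.255) -> ens4
  112.208.224.0/21 (112.208.224.0 - 112.208.231.255) -> ens10
More-specific entries that do NOT match:
  112.208.226.128/25 (112.208.226.128 - 112.208.226.255) does not contain 112.208.224.168
  112.208.225.128/25 (112.208.225.128 - 112.208.225.255) does not contain 112.208.224.168
  112.208.228.0/22 (112.208.228.0 - 112.208.231.255) does not contain 112.208.224.168
Longest matching prefix is /21 -> interface ens10.

ens10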